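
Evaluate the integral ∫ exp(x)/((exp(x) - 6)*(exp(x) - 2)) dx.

Let u = e^x, du = e^x dx.
The integral becomes ∫ du/((u-2)(u-6)); decompose into partial fractions.

log(exp(x) - 6)/4 - log(exp(x) - 2)/4 + C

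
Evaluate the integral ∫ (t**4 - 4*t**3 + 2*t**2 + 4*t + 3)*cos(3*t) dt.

Use integration by parts with u = t**4 - 4*t**3 + 2*t**2 + 4*t + 3, dv = cos(3*t) dt, so v = sin(3*t)/3.
Apply parts 4 times (tabular method): alternate signs, differentiate u down to 0, integrate dv up.

t**4*sin(3*t)/3 - 4*t**3*sin(3*t)/3 + 4*t**3*cos(3*t)/9 + 2*t**2*sin(3*t)/9 - 4*t**2*cos(3*t)/3 + 20*t*sin(3*t)/9 + 4*t*cos(3*t)/27 + 77*sin(3*t)/81 + 20*cos(3*t)/27 + C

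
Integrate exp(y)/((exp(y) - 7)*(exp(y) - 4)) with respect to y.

Let u = e^y, du = e^y dy.
The integral becomes ∫ du/((u-4)(u-7)); decompose into partial fractions.

log(exp(y) - 7)/3 - log(exp(y) - 4)/3 + C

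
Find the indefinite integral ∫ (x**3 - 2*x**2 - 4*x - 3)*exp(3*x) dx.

(3*x**3 - 9*x**2 - 6*x - 7)*exp(3*x)/9 + C

Use integration by parts with u = x**3 - 2*x**2 - 4*x - 3, dv = exp(3*x) dx, so v = exp(3*x)/3.
Apply parts 3 times (tabular method): alternate signs, differentiate u down to 0, integrate dv up.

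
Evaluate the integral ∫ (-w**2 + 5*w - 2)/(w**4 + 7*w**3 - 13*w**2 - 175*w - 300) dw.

-log(w - 5)/360 + 13*log(w + 3)/8 - 38*log(w + 4)/9 + 13*log(w + 5)/5 + C

Factor the denominator: (w - 5)*(w + 3)*(w + 4)*(w + 5).
Partial-fraction decomposition: 13/(5*(w + 5)) - 38/(9*(w + 4)) + 13/(8*(w + 3)) - 1/(360*(w - 5)).
Integrate each term: A/(w−a) contributes A·log|w−a|.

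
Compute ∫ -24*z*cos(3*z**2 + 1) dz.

Let u = 3*z**2 + 1, so du = (6*z) dz.
Rewriting, the integral becomes -4·∫ cos(u) du = -4·sin(u).
Substituting back, u = 3*z**2 + 1.

-4*sin(3*z**2 + 1) + C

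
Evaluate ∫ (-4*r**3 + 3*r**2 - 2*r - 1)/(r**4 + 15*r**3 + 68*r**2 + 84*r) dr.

Factor the denominator: r*(r + 2)*(r + 6)*(r + 7).
Partial-fraction decomposition: -1532/(35*(r + 7)) + 983/(24*(r + 6)) - 47/(40*(r + 2)) - 1/(84*r).
Integrate each term: A/(r−a) contributes A·log|r−a|.

-log(r)/84 - 47*log(r + 2)/40 + 983*log(r + 6)/24 - 1532*log(r + 7)/35 + C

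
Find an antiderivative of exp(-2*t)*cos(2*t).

Let I denote the integral. Integrate by parts with u = cos(2*t), dv = exp(-2*t) dt, so v = -exp(-2*t)/2: I = -exp(-2*t)*cos(2*t)/2 − ∫ exp(-2*t)*sin(2*t) dt.
Apply parts again with u = sin(2*t), dv = exp(-2*t) dt: ∫ exp(-2*t)*sin(2*t) dt = -exp(-2*t)*sin(2*t)/2 + I. Substituting back brings back I: I = exp(-2*t)*sin(2*t)/2 - exp(-2*t)*cos(2*t)/2 − I.
Solving for I: (1 + 1)·I equals the remaining terms, so I = (1/2)·(exp(-2*t)*sin(2*t)/2 - exp(-2*t)*cos(2*t)/2).

exp(-2*t)*sin(2*t)/4 - exp(-2*t)*cos(2*t)/4 + C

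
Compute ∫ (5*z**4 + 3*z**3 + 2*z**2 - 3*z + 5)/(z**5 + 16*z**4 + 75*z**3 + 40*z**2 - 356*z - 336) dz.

37*log(z - 2)/432 - 2*log(z + 1)/45 + 379*log(z + 4)/36 - 5927*log(z + 6)/80 + 1850*log(z + 7)/27 + C

Factor the denominator: (z - 2)*(z + 1)*(z + 4)*(z + 6)*(z + 7).
Partial-fraction decomposition: 1850/(27*(z + 7)) - 5927/(80*(z + 6)) + 379/(36*(z + 4)) - 2/(45*(z + 1)) + 37/(432*(z - 2)).
Integrate each term: A/(z−a) contributes A·log|z−a|.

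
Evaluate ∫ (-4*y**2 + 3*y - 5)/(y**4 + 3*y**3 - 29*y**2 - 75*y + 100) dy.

Factor the denominator: (y - 5)*(y - 1)*(y + 4)*(y + 5).
Partial-fraction decomposition: 2/(y + 5) - 9/(5*(y + 4)) + 1/(20*(y - 1)) - 1/(4*(y - 5)).
Integrate each term: A/(y−a) contributes A·log|y−a|.

-log(y - 5)/4 + log(y - 1)/20 - 9*log(y + 4)/5 + 2*log(y + 5) + C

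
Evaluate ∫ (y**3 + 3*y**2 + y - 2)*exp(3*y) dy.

(9*y**3 + 18*y**2 - 3*y - 17)*exp(3*y)/27 + C

Use integration by parts with u = y**3 + 3*y**2 + y - 2, dv = exp(3*y) dy, so v = exp(3*y)/3.
Apply parts 3 times (tabular method): alternate signs, differentiate u down to 0, integrate dv up.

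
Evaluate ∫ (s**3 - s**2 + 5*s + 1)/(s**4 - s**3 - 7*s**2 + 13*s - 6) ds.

3*log(s - 2) - 21*log(s - 1)/8 + 5*log(s + 3)/8 + 3/(2*s - 2) + C

Factor the denominator: (s - 2)*(s - 1)**2*(s + 3).
Partial-fraction decomposition: 5/(8*(s + 3)) - 21/(8*(s - 1)) - 3/(2*(s - 1)**2) + 3/(s - 2).
Integrate each term; A/(s−a) gives A·log|s−a|; A/(s−a)² gives −A/(s−a).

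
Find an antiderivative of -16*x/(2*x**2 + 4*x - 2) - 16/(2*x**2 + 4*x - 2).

-4*log(2*x**2 + 4*x - 2) + C

Let u = 2*x**2 + 4*x - 2, so du = (4*x + 4) dx.
Rewriting, the integral becomes -4·∫ 1/u du = -4·log(u).
Substituting back, u = 2*x**2 + 4*x - 2.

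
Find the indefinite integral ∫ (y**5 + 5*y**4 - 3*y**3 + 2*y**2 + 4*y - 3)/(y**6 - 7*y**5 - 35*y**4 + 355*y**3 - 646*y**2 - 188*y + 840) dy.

13701*log(y - 6)/1456 - 2971*log(y - 5)/324 + 8281*log(y - 2)/11664 + log(y + 1)/1134 + 1853*log(y + 7)/37908 - 101/(324*y - 648) + C

Factor the denominator: (y - 6)*(y - 5)*(y - 2)**2*(y + 1)*(y + 7).
Partial-fraction decomposition: 1853/(37908*(y + 7)) + 1/(1134*(y + 1)) + 8281/(11664*(y - 2)) + 101/(324*(y - 2)**2) - 2971/(324*(y - 5)) + 13701/(1456*(y - 6)).
Integrate each term; A/(y−a) gives A·log|y−a|; A/(y−a)² gives −A/(y−a).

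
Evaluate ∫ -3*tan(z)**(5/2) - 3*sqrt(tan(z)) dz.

Let u = tan(z), so du = (tan(z)**2 + 1) dz.
Rewriting, the integral becomes -3·∫ √u du = -3·(2/3)u^(3/2).
Substituting back, u = tan(z).

-2*tan(z)**(3/2) + C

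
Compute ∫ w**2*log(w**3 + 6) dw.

Let u = w**3 + 6, so du = (3*w**2) dw.
The integral becomes (1/3)·∫ log(u) du; integrate by parts with u′=log(u), dv′=du.

w**3*log(w**3 + 6)/3 - w**3/3 + 2*log(w**3 + 6) + C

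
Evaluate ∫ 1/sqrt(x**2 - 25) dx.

Substitute x = 5·sec(θ), so dx = 5·sec(θ)*tan(θ) dθ and the radical becomes sqrt(x**2 - 25) = 5·tan(θ) by the Pythagorean identity.
Integrate the resulting trig expression in θ, then back-substitute sec(θ) = x/5, tan(θ) = sqrt(x**2 - 25)/5 (absorbing any constant into C).

log(x + sqrt(x**2 - 25)) + C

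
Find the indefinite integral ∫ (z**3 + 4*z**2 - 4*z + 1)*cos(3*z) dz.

z**3*sin(3*z)/3 + 4*z**2*sin(3*z)/3 + z**2*cos(3*z)/3 - 14*z*sin(3*z)/9 + 8*z*cos(3*z)/9 + sin(3*z)/27 - 14*cos(3*z)/27 + C

Use integration by parts with u = z**3 + 4*z**2 - 4*z + 1, dv = cos(3*z) dz, so v = sin(3*z)/3.
Apply parts 3 times (tabular method): alternate signs, differentiate u down to 0, integrate dv up.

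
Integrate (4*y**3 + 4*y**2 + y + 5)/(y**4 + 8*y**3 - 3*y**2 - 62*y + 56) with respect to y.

55*log(y - 2)/54 - 7*log(y - 1)/20 - 191*log(y + 4)/90 + 589*log(y + 7)/108 + C

Factor the denominator: (y - 2)*(y - 1)*(y + 4)*(y + 7).
Partial-fraction decomposition: 589/(108*(y + 7)) - 191/(90*(y + 4)) - 7/(20*(y - 1)) + 55/(54*(y - 2)).
Integrate each term: A/(y−a) contributes A·log|y−a|.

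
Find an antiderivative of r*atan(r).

r**2*atan(r)/2 - r/2 + atan(r)/2 + C

Use integration by parts with u = arctan(r), dv = r dr.
Then du = 1/(r**2 + 1) dr.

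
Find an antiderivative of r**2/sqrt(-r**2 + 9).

-r*sqrt(-r**2 + 9)/2 + 9*asin(r/3)/2 + C

Substitute r = 3·sin(θ), so dr = 3·cos(θ) dθ and the radical becomes sqrt(-r**2 + 9) = 3·cos(θ) by the Pythagorean identity.
Integrate the resulting trig expression in θ, then back-substitute θ = asin(r/3), sin(θ) = r/3, cos(θ) = sqrt(-r**2 + 9)/3 (absorbing any constant into C).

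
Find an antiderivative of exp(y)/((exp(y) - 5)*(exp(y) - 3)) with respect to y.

Let u = e^y, du = e^y dy.
The integral becomes ∫ du/((u-3)(u-5)); decompose into partial fractions.

log(exp(y) - 5)/2 - log(exp(y) - 3)/2 + C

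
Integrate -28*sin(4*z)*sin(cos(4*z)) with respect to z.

-7*cos(cos(4*z)) + C

Let u = cos(4*z), so du = (-4*sin(4*z)) dz.
Rewriting, the integral becomes 7·∫ sin(u) du = 7·-cos(u).
Substituting back, u = cos(4*z).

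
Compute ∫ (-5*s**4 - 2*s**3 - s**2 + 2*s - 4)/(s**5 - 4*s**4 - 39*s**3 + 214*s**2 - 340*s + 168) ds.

Factor the denominator: (s - 6)*(s - 2)**2*(s - 1)*(s + 7).
Partial-fraction decomposition: -5693/(4212*(s + 7)) + 1/(4*(s - 1)) + 899/(324*(s - 2)) + 25/(9*(s - 2)**2) - 347/(52*(s - 6)).
Integrate each term; A/(s−a) gives A·log|s−a|; A/(s−a)² gives −A/(s−a).

-347*log(s - 6)/52 + 899*log(s - 2)/324 + log(s - 1)/4 - 5693*log(s + 7)/4212 - 25/(9*s - 18) + C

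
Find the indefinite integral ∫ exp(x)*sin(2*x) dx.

exp(x)*sin(2*x)/5 - 2*exp(x)*cos(2*x)/5 + C

Let I denote the integral. Integrate by parts with u = sin(2*x), dv = exp(x) dx, so v = exp(x): I = exp(x)*sin(2*x) − 2·∫ exp(x)*cos(2*x) dx.
Apply parts again with u = cos(2*x), dv = exp(x) dx: ∫ exp(x)*cos(2*x) dx = exp(x)*cos(2*x) + 2·I. Substituting back brings back I: I = exp(x)*sin(2*x) - 2*exp(x)*cos(2*x) − 4·I.
Solving for I: (1 + 4)·I equals the remaining terms, so I = (1/5)·(exp(x)*sin(2*x) - 2*exp(x)*cos(2*x)).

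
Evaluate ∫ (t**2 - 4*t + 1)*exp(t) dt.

Use integration by parts with u = t**2 - 4*t + 1, dv = exp(t) dt, so v = exp(t).
Apply parts 2 times (tabular method): alternate signs, differentiate u down to 0, integrate dv up.

(t**2 - 6*t + 7)*exp(t) + C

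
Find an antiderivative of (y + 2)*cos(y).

Use integration by parts with u = y + 2, dv = cos(y) dy, so v = sin(y).
Apply parts 1 times (tabular method): alternate signs, differentiate u down to 0, integrate dv up.

y*sin(y) + 2*sin(y) + cos(y) + C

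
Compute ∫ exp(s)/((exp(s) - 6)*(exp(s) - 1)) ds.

log(exp(s) - 6)/5 - log(exp(s) - 1)/5 + C

Let u = e^s, du = e^s ds.
The integral becomes ∫ du/((u-6)(u-1)); decompose into partial fractions.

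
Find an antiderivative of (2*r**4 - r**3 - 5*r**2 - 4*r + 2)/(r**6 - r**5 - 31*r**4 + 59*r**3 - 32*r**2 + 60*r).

Factor the denominator: r*(r - 5)*(r - 2)*(r + 6)*(r**2 + 1).
Partial-fraction decomposition: -3*(108*r - 19)/(2405*(r**2 + 1)) - 1327/(9768*(r + 6)) + 1/(120*(r - 2)) + 491/(2145*(r - 5)) + 1/(30*r).
Integrate each term; A/(r−a) gives A·log|r−a|; the (Br+D)/(r²+p²) term gives a log and an atan.

log(r)/30 + 491*log(r - 5)/2145 + log(r - 2)/120 - 1327*log(r + 6)/9768 - 162*log(r**2 + 1)/2405 + 57*atan(r)/2405 + C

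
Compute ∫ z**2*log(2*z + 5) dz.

Use integration by parts with u = log(2*z + 5), dv = z**2 dz.
Then du = 2/(2*z + 5) dz and v = z**3/3.

z**3*log(2*z + 5)/3 - z**3/9 + 5*z**2/12 - 25*z/12 + 125*log(2*z + 5)/24 + C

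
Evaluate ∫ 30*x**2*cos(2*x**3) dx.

5*sin(2*x**3) + C

Let u = 2*x**3, so du = (6*x**2) dx.
Rewriting, the integral becomes 5·∫ cos(u) du = 5·sin(u).
Substituting back, u = 2*x**3.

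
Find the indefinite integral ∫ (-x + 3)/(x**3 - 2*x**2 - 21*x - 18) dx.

Factor the denominator: (x - 6)*(x + 1)*(x + 3).
Partial-fraction decomposition: 1/(3*(x + 3)) - 2/(7*(x + 1)) - 1/(21*(x - 6)).
Integrate each term: A/(x−a) contributes A·log|x−a|.

-log(x - 6)/21 - 2*log(x + 1)/7 + log(x + 3)/3 + C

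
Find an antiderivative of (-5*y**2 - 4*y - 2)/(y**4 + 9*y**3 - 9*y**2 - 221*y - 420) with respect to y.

Factor the denominator: (y - 5)*(y + 3)*(y + 4)*(y + 7).
Partial-fraction decomposition: 73/(48*(y + 7)) - 22/(9*(y + 4)) + 35/(32*(y + 3)) - 49/(288*(y - 5)).
Integrate each term: A/(y−a) contributes A·log|y−a|.

-49*log(y - 5)/288 + 35*log(y + 3)/32 - 22*log(y + 4)/9 + 73*log(y + 7)/48 + C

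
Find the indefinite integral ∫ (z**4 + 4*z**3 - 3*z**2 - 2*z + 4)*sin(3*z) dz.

-z**4*cos(3*z)/3 + 4*z**3*sin(3*z)/9 - 4*z**3*cos(3*z)/3 + 4*z**2*sin(3*z)/3 + 13*z**2*cos(3*z)/9 - 26*z*sin(3*z)/27 + 14*z*cos(3*z)/9 - 14*sin(3*z)/27 - 134*cos(3*z)/81 + C

Use integration by parts with u = z**4 + 4*z**3 - 3*z**2 - 2*z + 4, dv = sin(3*z) dz, so v = -cos(3*z)/3.
Apply parts 4 times (tabular method): alternate signs, differentiate u down to 0, integrate dv up.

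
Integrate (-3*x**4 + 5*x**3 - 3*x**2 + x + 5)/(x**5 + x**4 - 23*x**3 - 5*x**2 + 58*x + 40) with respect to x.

-487*log(x - 4)/450 + 13*log(x - 2)/126 + 1921*log(x + 1)/3600 - 2575*log(x + 5)/1008 + 7/(60*x + 60) + C

Factor the denominator: (x - 4)*(x - 2)*(x + 1)**2*(x + 5).
Partial-fraction decomposition: -2575/(1008*(x + 5)) + 1921/(3600*(x + 1)) - 7/(60*(x + 1)**2) + 13/(126*(x - 2)) - 487/(450*(x - 4)).
Integrate each term; A/(x−a) gives A·log|x−a|; A/(x−a)² gives −A/(x−a).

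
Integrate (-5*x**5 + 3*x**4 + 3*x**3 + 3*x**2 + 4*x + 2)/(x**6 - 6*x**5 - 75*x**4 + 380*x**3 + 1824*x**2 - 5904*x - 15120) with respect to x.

-37813*log(x - 7)/702 + 58273*log(x - 6)/1152 - 95*log(x + 2)/3456 + 71*log(x + 5)/18 - 21103*log(x + 6)/3744 - 1555/(48*x - 288) + C

Factor the denominator: (x - 7)*(x - 6)**2*(x + 2)*(x + 5)*(x + 6).
Partial-fraction decomposition: -21103/(3744*(x + 6)) + 71/(18*(x + 5)) - 95/(3456*(x + 2)) + 58273/(1152*(x - 6)) + 1555/(48*(x - 6)**2) - 37813/(702*(x - 7)).
Integrate each term; A/(x−a) gives A·log|x−a|; A/(x−a)² gives −A/(x−a).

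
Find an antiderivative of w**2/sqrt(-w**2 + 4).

Substitute w = 2·sin(θ), so dw = 2·cos(θ) dθ and the radical becomes sqrt(-w**2 + 4) = 2·cos(θ) by the Pythagorean identity.
Integrate the resulting trig expression in θ, then back-substitute θ = asin(w/2), sin(θ) = w/2, cos(θ) = sqrt(-w**2 + 4)/2 (absorbing any constant into C).

-w*sqrt(-w**2 + 4)/2 + 2*asin(w/2) + C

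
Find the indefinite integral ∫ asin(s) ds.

s*asin(s) + sqrt(-s**2 + 1) + C

Use integration by parts with u = arcsin(s), dv = ds.
Then du = 1/sqrt(-s**2 + 1) ds.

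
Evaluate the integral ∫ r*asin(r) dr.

r**2*asin(r)/2 + r*sqrt(-r**2 + 1)/4 - asin(r)/4 + C

Use integration by parts with u = arcsin(r), dv = r dr.
Then du = 1/sqrt(-r**2 + 1) dr.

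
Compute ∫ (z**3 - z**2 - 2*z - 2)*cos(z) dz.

z**3*sin(z) - z**2*sin(z) + 3*z**2*cos(z) - 8*z*sin(z) - 2*z*cos(z) - 8*cos(z) + C

Use integration by parts with u = z**3 - z**2 - 2*z - 2, dv = cos(z) dz, so v = sin(z).
Apply parts 3 times (tabular method): alternate signs, differentiate u down to 0, integrate dv up.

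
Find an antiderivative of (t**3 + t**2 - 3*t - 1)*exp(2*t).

Use integration by parts with u = t**3 + t**2 - 3*t - 1, dv = exp(2*t) dt, so v = exp(2*t)/2.
Apply parts 3 times (tabular method): alternate signs, differentiate u down to 0, integrate dv up.

(4*t**3 - 2*t**2 - 10*t + 1)*exp(2*t)/8 + C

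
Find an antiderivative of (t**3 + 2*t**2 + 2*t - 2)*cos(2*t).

Use integration by parts with u = t**3 + 2*t**2 + 2*t - 2, dv = cos(2*t) dt, so v = sin(2*t)/2.
Apply parts 3 times (tabular method): alternate signs, differentiate u down to 0, integrate dv up.

t**3*sin(2*t)/2 + t**2*sin(2*t) + 3*t**2*cos(2*t)/4 + t*sin(2*t)/4 + t*cos(2*t) - 3*sin(2*t)/2 + cos(2*t)/8 + C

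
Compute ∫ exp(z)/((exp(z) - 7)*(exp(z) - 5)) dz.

Let u = e^z, du = e^z dz.
The integral becomes ∫ du/((u-7)(u-5)); decompose into partial fractions.

log(exp(z) - 7)/2 - log(exp(z) - 5)/2 + C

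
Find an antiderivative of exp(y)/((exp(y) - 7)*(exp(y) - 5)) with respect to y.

Let u = e^y, du = e^y dy.
The integral becomes ∫ du/((u-5)(u-7)); decompose into partial fractions.

log(exp(y) - 7)/2 - log(exp(y) - 5)/2 + C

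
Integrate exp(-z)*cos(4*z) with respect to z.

Let I denote the integral. Integrate by parts with u = cos(4*z), dv = exp(-z) dz, so v = -exp(-z): I = -exp(-z)*cos(4*z) − 4·∫ exp(-z)*sin(4*z) dz.
Apply parts again with u = sin(4*z), dv = exp(-z) dz: ∫ exp(-z)*sin(4*z) dz = -exp(-z)*sin(4*z) + 4·I. Substituting back brings back I: I = 4*exp(-z)*sin(4*z) - exp(-z)*cos(4*z) − 16·I.
Solving for I: (1 + 16)·I equals the remaining terms, so I = (1/17)·(4*exp(-z)*sin(4*z) - exp(-z)*cos(4*z)).

4*exp(-z)*sin(4*z)/17 - exp(-z)*cos(4*z)/17 + C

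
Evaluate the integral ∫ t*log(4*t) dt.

Use integration by parts with u = log(4*t), dv = t dt.
Then du = 1/t dt and v = t**2/2.

t**2*(log(t) + 2*log(2))/2 - t**2/4 + C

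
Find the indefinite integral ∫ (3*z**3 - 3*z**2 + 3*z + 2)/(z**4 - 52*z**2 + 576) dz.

Factor the denominator: (z - 6)*(z - 4)*(z + 4)*(z + 6).
Partial-fraction decomposition: 193/(60*(z + 6)) - 25/(16*(z + 4)) - 79/(80*(z - 4)) + 7/(3*(z - 6)).
Integrate each term: A/(z−a) contributes A·log|z−a|.

7*log(z - 6)/3 - 79*log(z - 4)/80 - 25*log(z + 4)/16 + 193*log(z + 6)/60 + C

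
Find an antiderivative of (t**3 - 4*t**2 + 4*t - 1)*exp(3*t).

(9*t**3 - 45*t**2 + 66*t - 31)*exp(3*t)/27 + C

Use integration by parts with u = t**3 - 4*t**2 + 4*t - 1, dv = exp(3*t) dt, so v = exp(3*t)/3.
Apply parts 3 times (tabular method): alternate signs, differentiate u down to 0, integrate dv up.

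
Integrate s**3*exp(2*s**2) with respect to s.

Let u = s², du = 2s ds; rewrite as (1/2)∫ u^1·exp(2u) du.
Now integrate by parts 1 time.

(2*s**2 - 1)*exp(2*s**2)/8 + C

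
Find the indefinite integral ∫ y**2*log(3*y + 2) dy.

Use integration by parts with u = log(3*y + 2), dv = y**2 dy.
Then du = 3/(3*y + 2) dy and v = y**3/3.

y**3*log(3*y + 2)/3 - y**3/9 + y**2/9 - 4*y/27 + 8*log(3*y + 2)/81 + C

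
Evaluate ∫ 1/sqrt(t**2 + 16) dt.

Substitute t = 4·tan(θ), so dt = 4·sec(θ)^2 dθ and the radical becomes sqrt(t**2 + 16) = 4·sec(θ) by the Pythagorean identity.
Integrate the resulting trig expression in θ, then back-substitute tan(θ) = t/4, sec(θ) = sqrt(t**2 + 16)/4 (absorbing any constant into C).

log(t + sqrt(t**2 + 16)) + C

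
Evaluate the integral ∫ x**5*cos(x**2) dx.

Let u = x², du = 2x dx; rewrite as (1/2)∫ u^2·cos(1u) du.
Now integrate by parts 2 times.

x**4*sin(x**2)/2 + x**2*cos(x**2) - sin(x**2) + C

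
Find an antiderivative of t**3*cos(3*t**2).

Let u = t², du = 2t dt; rewrite as (1/2)∫ u^1·cos(3u) du.
Now integrate by parts 1 time.

t**2*sin(3*t**2)/6 + cos(3*t**2)/18 + C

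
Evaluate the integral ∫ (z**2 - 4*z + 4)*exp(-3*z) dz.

(-9*z**2 + 30*z - 26)*exp(-3*z)/27 + C

Use integration by parts with u = z**2 - 4*z + 4, dv = exp(-3*z) dz, so v = -exp(-3*z)/3.
Apply parts 2 times (tabular method): alternate signs, differentiate u down to 0, integrate dv up.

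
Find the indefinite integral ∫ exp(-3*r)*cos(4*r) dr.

Let I denote the integral. Integrate by parts with u = cos(4*r), dv = exp(-3*r) dr, so v = -exp(-3*r)/3: I = -exp(-3*r)*cos(4*r)/3 − (4/3)·∫ exp(-3*r)*sin(4*r) dr.
Apply parts again with u = sin(4*r), dv = exp(-3*r) dr: ∫ exp(-3*r)*sin(4*r) dr = -exp(-3*r)*sin(4*r)/3 + (4/3)·I. Substituting back brings back I: I = 4*exp(-3*r)*sin(4*r)/9 - exp(-3*r)*cos(4*r)/3 − (16/9)·I.
Solving for I: (1 + 16/9)·I equals the remaining terms, so I = (9/25)·(4*exp(-3*r)*sin(4*r)/9 - exp(-3*r)*cos(4*r)/3).

4*exp(-3*r)*sin(4*r)/25 - 3*exp(-3*r)*cos(4*r)/25 + C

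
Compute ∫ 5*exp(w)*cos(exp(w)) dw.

Let u = exp(w), so du = (exp(w)) dw.
Rewriting, the integral becomes 5·∫ cos(u) du = 5·sin(u).
Substituting back, u = exp(w).

5*sin(exp(w)) + C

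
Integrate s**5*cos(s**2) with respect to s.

Let u = s², du = 2s ds; rewrite as (1/2)∫ u^2·cos(1u) du.
Now integrate by parts 2 times.

s**4*sin(s**2)/2 + s**2*cos(s**2) - sin(s**2) + C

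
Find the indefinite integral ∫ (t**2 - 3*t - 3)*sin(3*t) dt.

Use integration by parts with u = t**2 - 3*t - 3, dv = sin(3*t) dt, so v = -cos(3*t)/3.
Apply parts 2 times (tabular method): alternate signs, differentiate u down to 0, integrate dv up.

-t**2*cos(3*t)/3 + 2*t*sin(3*t)/9 + t*cos(3*t) - sin(3*t)/3 + 29*cos(3*t)/27 + C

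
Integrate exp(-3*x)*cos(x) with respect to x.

Let I denote the integral. Integrate by parts with u = cos(x), dv = exp(-3*x) dx, so v = -exp(-3*x)/3: I = -exp(-3*x)*cos(x)/3 − (1/3)·∫ exp(-3*x)*sin(x) dx.
Apply parts again with u = sin(x), dv = exp(-3*x) dx: ∫ exp(-3*x)*sin(x) dx = -exp(-3*x)*sin(x)/3 + (1/3)·I. Substituting back brings back I: I = exp(-3*x)*sin(x)/9 - exp(-3*x)*cos(x)/3 − (1/9)·I.
Solving for I: (1 + 1/9)·I equals the remaining terms, so I = (9/10)·(exp(-3*x)*sin(x)/9 - exp(-3*x)*cos(x)/3).

exp(-3*x)*sin(x)/10 - 3*exp(-3*x)*cos(x)/10 + C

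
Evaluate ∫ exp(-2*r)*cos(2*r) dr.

exp(-2*r)*sin(2*r)/4 - exp(-2*r)*cos(2*r)/4 + C

Let I denote the integral. Integrate by parts with u = cos(2*r), dv = exp(-2*r) dr, so v = -exp(-2*r)/2: I = -exp(-2*r)*cos(2*r)/2 − ∫ exp(-2*r)*sin(2*r) dr.
Apply parts again with u = sin(2*r), dv = exp(-2*r) dr: ∫ exp(-2*r)*sin(2*r) dr = -exp(-2*r)*sin(2*r)/2 + I. Substituting back brings back I: I = exp(-2*r)*sin(2*r)/2 - exp(-2*r)*cos(2*r)/2 − I.
Solving for I: (1 + 1)·I equals the remaining terms, so I = (1/2)·(exp(-2*r)*sin(2*r)/2 - exp(-2*r)*cos(2*r)/2).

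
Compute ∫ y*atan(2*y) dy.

Use integration by parts with u = arctan(2*y), dv = y dy.
Then du = 2/(4*y**2 + 1) dy.

y**2*atan(2*y)/2 - y/4 + atan(2*y)/8 + C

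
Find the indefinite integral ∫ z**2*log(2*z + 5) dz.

z**3*log(2*z + 5)/3 - z**3/9 + 5*z**2/12 - 25*z/12 + 125*log(2*z + 5)/24 + C

Use integration by parts with u = log(2*z + 5), dv = z**2 dz.
Then du = 2/(2*z + 5) dz and v = z**3/3.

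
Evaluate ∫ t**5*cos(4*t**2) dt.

t**4*sin(4*t**2)/8 + t**2*cos(4*t**2)/16 - sin(4*t**2)/64 + C

Let u = t², du = 2t dt; rewrite as (1/2)∫ u^2·cos(4u) du.
Now integrate by parts 2 times.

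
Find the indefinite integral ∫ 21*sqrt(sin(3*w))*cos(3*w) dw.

14*sin(3*w)**(3/2)/3 + C

Let u = sin(3*w), so du = (3*cos(3*w)) dw.
Rewriting, the integral becomes 7·∫ √u du = 7·(2/3)u^(3/2).
Substituting back, u = sin(3*w).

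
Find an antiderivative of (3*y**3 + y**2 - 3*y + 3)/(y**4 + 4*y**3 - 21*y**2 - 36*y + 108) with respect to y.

14*log(y - 3)/9 - 5*log(y - 2)/8 - 2*log(y + 3)/3 + 197*log(y + 6)/72 + C

Factor the denominator: (y - 3)*(y - 2)*(y + 3)*(y + 6).
Partial-fraction decomposition: 197/(72*(y + 6)) - 2/(3*(y + 3)) - 5/(8*(y - 2)) + 14/(9*(y - 3)).
Integrate each term: A/(y−a) contributes A·log|y−a|.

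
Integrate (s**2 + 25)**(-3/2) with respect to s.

s/(25*sqrt(s**2 + 25)) + C

Substitute s = 5·tan(θ), so ds = 5·sec(θ)^2 dθ and the radical becomes sqrt(s**2 + 25) = 5·sec(θ) by the Pythagorean identity.
Integrate the resulting trig expression in θ, then back-substitute tan(θ) = s/5, sec(θ) = sqrt(s**2 + 25)/5 (absorbing any constant into C).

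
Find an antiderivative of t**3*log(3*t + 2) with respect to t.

Use integration by parts with u = log(3*t + 2), dv = t**3 dt.
Then du = 3/(3*t + 2) dt and v = t**4/4.

t**4*log(3*t + 2)/4 - t**4/16 + t**3/18 - t**2/18 + 2*t/27 - 4*log(3*t + 2)/81 + C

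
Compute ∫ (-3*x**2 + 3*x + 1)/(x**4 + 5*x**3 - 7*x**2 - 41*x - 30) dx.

-17*log(x - 3)/160 + 5*log(x + 1)/16 - 17*log(x + 2)/15 + 89*log(x + 5)/96 + C

Factor the denominator: (x - 3)*(x + 1)*(x + 2)*(x + 5).
Partial-fraction decomposition: 89/(96*(x + 5)) - 17/(15*(x + 2)) + 5/(16*(x + 1)) - 17/(160*(x - 3)).
Integrate each term: A/(x−a) contributes A·log|x−a|.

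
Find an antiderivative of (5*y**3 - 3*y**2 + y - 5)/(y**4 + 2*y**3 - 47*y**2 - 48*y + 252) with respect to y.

973*log(y - 6)/468 - 5*log(y - 2)/36 - 17*log(y + 3)/18 + 937*log(y + 7)/234 + C

Factor the denominator: (y - 6)*(y - 2)*(y + 3)*(y + 7).
Partial-fraction decomposition: 937/(234*(y + 7)) - 17/(18*(y + 3)) - 5/(36*(y - 2)) + 973/(468*(y - 6)).
Integrate each term: A/(y−a) contributes A·log|y−a|.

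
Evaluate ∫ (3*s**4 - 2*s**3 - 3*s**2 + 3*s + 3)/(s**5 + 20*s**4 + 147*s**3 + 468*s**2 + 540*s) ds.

log(s)/180 - 44*log(s + 3)/9 + 1019*log(s + 5)/5 - 2351*log(s + 6)/12 + 1399/(6*s + 36) + C

Factor the denominator: s*(s + 3)*(s + 5)*(s + 6)**2.
Partial-fraction decomposition: -2351/(12*(s + 6)) - 1399/(6*(s + 6)**2) + 1019/(5*(s + 5)) - 44/(9*(s + 3)) + 1/(180*s).
Integrate each term; A/(s−a) gives A·log|s−a|; A/(s−a)² gives −A/(s−a).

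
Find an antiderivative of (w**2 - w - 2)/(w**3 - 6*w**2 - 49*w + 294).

Factor the denominator: (w - 7)*(w - 6)*(w + 7).
Partial-fraction decomposition: 27/(91*(w + 7)) - 28/(13*(w - 6)) + 20/(7*(w - 7)).
Integrate each term: A/(w−a) contributes A·log|w−a|.

20*log(w - 7)/7 - 28*log(w - 6)/13 + 27*log(w + 7)/91 + C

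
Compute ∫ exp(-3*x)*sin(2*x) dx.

-3*exp(-3*x)*sin(2*x)/13 - 2*exp(-3*x)*cos(2*x)/13 + C

Let I denote the integral. Integrate by parts with u = sin(2*x), dv = exp(-3*x) dx, so v = -exp(-3*x)/3: I = -exp(-3*x)*sin(2*x)/3 + (2/3)·∫ exp(-3*x)*cos(2*x) dx.
Apply parts again with u = cos(2*x), dv = exp(-3*x) dx: ∫ exp(-3*x)*cos(2*x) dx = -exp(-3*x)*cos(2*x)/3 − (2/3)·I. Substituting back brings back I: I = -exp(-3*x)*sin(2*x)/3 - 2*exp(-3*x)*cos(2*x)/9 − (4/9)·I.
Solving for I: (1 + 4/9)·I equals the remaining terms, so I = (9/13)·(-exp(-3*x)*sin(2*x)/3 - 2*exp(-3*x)*cos(2*x)/9).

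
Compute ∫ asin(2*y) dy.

y*asin(2*y) + sqrt(-4*y**2 + 1)/2 + C

Use integration by parts with u = arcsin(2*y), dv = dy.
Then du = 2/sqrt(-4*y**2 + 1) dy.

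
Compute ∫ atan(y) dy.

y*atan(y) - log(y**2 + 1)/2 + C

Use integration by parts with u = arctan(y), dv = dy.
Then du = 1/(y**2 + 1) dy.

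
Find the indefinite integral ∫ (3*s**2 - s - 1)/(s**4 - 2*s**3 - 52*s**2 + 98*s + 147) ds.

139*log(s - 7)/448 - 23*log(s - 3)/160 + log(s + 1)/64 - 51*log(s + 7)/280 + C

Factor the denominator: (s - 7)*(s - 3)*(s + 1)*(s + 7).
Partial-fraction decomposition: -51/(280*(s + 7)) + 1/(64*(s + 1)) - 23/(160*(s - 3)) + 139/(448*(s - 7)).
Integrate each term: A/(s−a) contributes A·log|s−a|.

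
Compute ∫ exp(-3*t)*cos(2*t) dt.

Let I denote the integral. Integrate by parts with u = cos(2*t), dv = exp(-3*t) dt, so v = -exp(-3*t)/3: I = -exp(-3*t)*cos(2*t)/3 − (2/3)·∫ exp(-3*t)*sin(2*t) dt.
Apply parts again with u = sin(2*t), dv = exp(-3*t) dt: ∫ exp(-3*t)*sin(2*t) dt = -exp(-3*t)*sin(2*t)/3 + (2/3)·I. Substituting back brings back I: I = 2*exp(-3*t)*sin(2*t)/9 - exp(-3*t)*cos(2*t)/3 − (4/9)·I.
Solving for I: (1 + 4/9)·I equals the remaining terms, so I = (9/13)·(2*exp(-3*t)*sin(2*t)/9 - exp(-3*t)*cos(2*t)/3).

2*exp(-3*t)*sin(2*t)/13 - 3*exp(-3*t)*cos(2*t)/13 + C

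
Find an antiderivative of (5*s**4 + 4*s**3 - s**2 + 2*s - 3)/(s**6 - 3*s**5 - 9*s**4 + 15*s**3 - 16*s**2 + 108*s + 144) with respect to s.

61*log(s - 4)/28 - 13*log(s - 3)/8 - log(s + 1)/40 - 93*log(s + 3)/364 - 71*log(s**2 + 4)/520 + 12*atan(s/2)/65 + C

Factor the denominator: (s - 4)*(s - 3)*(s + 1)*(s + 3)*(s**2 + 4).
Partial-fraction decomposition: -(71*s - 96)/(260*(s**2 + 4)) - 93/(364*(s + 3)) - 1/(40*(s + 1)) - 13/(8*(s - 3)) + 61/(28*(s - 4)).
Integrate each term; A/(s−a) gives A·log|s−a|; the (Bs+D)/(s²+p²) term gives a log and an atan.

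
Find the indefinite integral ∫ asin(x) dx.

x*asin(x) + sqrt(-x**2 + 1) + C

Use integration by parts with u = arcsin(x), dv = dx.
Then du = 1/sqrt(-x**2 + 1) dx.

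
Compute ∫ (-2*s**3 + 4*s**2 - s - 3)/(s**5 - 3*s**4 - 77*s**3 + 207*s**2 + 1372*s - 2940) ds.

Factor the denominator: (s - 7)*(s - 6)*(s - 2)*(s + 5)*(s + 7).
Partial-fraction decomposition: 443/(1638*(s + 7)) - 4/(21*(s + 5)) - 1/(252*(s - 2)) + 27/(52*(s - 6)) - 25/(42*(s - 7)).
Integrate each term: A/(s−a) contributes A·log|s−a|.

-25*log(s - 7)/42 + 27*log(s - 6)/52 - log(s - 2)/252 - 4*log(s + 5)/21 + 443*log(s + 7)/1638 + C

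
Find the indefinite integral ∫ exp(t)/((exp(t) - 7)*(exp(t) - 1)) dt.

Let u = e^t, du = e^t dt.
The integral becomes ∫ du/((u-7)(u-1)); decompose into partial fractions.

log(exp(t) - 7)/6 - log(exp(t) - 1)/6 + C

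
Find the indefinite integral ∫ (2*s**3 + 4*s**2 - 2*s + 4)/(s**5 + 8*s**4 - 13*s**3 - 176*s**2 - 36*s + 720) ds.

Factor the denominator: (s - 4)*(s - 2)*(s + 3)*(s + 5)*(s + 6).
Partial-fraction decomposition: -17/(15*(s + 6)) + 68/(63*(s + 5)) - 4/(105*(s + 3)) - 2/(35*(s - 2)) + 47/(315*(s - 4)).
Integrate each term: A/(s−a) contributes A·log|s−a|.

47*log(s - 4)/315 - 2*log(s - 2)/35 - 4*log(s + 3)/105 + 68*log(s + 5)/63 - 17*log(s + 6)/15 + C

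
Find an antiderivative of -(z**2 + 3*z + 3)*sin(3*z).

Use integration by parts with u = z**2 + 3*z + 3, dv = -sin(3*z) dz, so v = cos(3*z)/3.
Apply parts 2 times (tabular method): alternate signs, differentiate u down to 0, integrate dv up.

z**2*cos(3*z)/3 - 2*z*sin(3*z)/9 + z*cos(3*z) - sin(3*z)/3 + 25*cos(3*z)/27 + C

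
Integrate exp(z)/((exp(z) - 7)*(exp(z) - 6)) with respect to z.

Let u = e^z, du = e^z dz.
The integral becomes ∫ du/((u-7)(u-6)); decompose into partial fractions.

log(exp(z) - 7) - log(exp(z) - 6) + C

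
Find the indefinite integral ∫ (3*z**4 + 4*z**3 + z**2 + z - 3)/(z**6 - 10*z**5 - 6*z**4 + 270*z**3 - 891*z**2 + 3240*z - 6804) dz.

2157*log(z - 7)/754 - 1597*log(z - 6)/540 + 5*log(z - 3)/27 - 113*log(z + 6)/2340 - 7*log(z**2 + 9)/348 - 329*atan(z/3)/7830 + C

Factor the denominator: (z - 7)*(z - 6)*(z - 3)*(z + 6)*(z**2 + 9).
Partial-fraction decomposition: -7*(15*z + 47)/(2610*(z**2 + 9)) - 113/(2340*(z + 6)) + 5/(27*(z - 3)) - 1597/(540*(z - 6)) + 2157/(754*(z - 7)).
Integrate each term; A/(z−a) gives A·log|z−a|; the (Bz+D)/(z²+p²) term gives a log and an atan.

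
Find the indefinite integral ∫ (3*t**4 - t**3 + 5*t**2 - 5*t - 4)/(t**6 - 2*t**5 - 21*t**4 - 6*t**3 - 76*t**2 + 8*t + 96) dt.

1909*log(t - 6)/7000 + log(t - 1)/125 + log(t + 1)/21 - 116*log(t + 4)/375 - 19*log(t**2 + 4)/2000 + 83*atan(t/2)/1000 + C

Factor the denominator: (t - 6)*(t - 1)*(t + 1)*(t + 4)*(t**2 + 4).
Partial-fraction decomposition: -(19*t - 166)/(1000*(t**2 + 4)) - 116/(375*(t + 4)) + 1/(21*(t + 1)) + 1/(125*(t - 1)) + 1909/(7000*(t - 6)).
Integrate each term; A/(t−a) gives A·log|t−a|; the (Bt+D)/(t²+p²) term gives a log and an atan.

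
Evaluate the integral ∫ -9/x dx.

-9*log(x) - 3*log(2) + C

Let u = 2*x**3, so du = (6*x**2) dx.
Rewriting, the integral becomes -3·∫ 1/u du = -3·log(u).
Substituting back, u = 2*x**3.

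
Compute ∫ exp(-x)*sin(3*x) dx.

Let I denote the integral. Integrate by parts with u = sin(3*x), dv = exp(-x) dx, so v = -exp(-x): I = -exp(-x)*sin(3*x) + 3·∫ exp(-x)*cos(3*x) dx.
Apply parts again with u = cos(3*x), dv = exp(-x) dx: ∫ exp(-x)*cos(3*x) dx = -exp(-x)*cos(3*x) − 3·I. Substituting back brings back I: I = -exp(-x)*sin(3*x) - 3*exp(-x)*cos(3*x) − 9·I.
Solving for I: (1 + 9)·I equals the remaining terms, so I = (1/10)·(-exp(-x)*sin(3*x) - 3*exp(-x)*cos(3*x)).

-exp(-x)*sin(3*x)/10 - 3*exp(-x)*cos(3*x)/10 + C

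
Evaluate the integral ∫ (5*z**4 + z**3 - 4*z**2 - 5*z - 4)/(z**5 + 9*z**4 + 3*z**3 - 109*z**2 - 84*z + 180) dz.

377*log(z - 3)/720 + log(z - 1)/36 + 31*log(z + 2)/90 - 2921*log(z + 5)/144 + 439*log(z + 6)/18 + C

Factor the denominator: (z - 3)*(z - 1)*(z + 2)*(z + 5)*(z + 6).
Partial-fraction decomposition: 439/(18*(z + 6)) - 2921/(144*(z + 5)) + 31/(90*(z + 2)) + 1/(36*(z - 1)) + 377/(720*(z - 3)).
Integrate each term: A/(z−a) contributes A·log|z−a|.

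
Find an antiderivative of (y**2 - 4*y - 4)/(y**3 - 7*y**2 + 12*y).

Factor the denominator: y*(y - 4)*(y - 3).
Partial-fraction decomposition: 7/(3*(y - 3)) - 1/(y - 4) - 1/(3*y).
Integrate each term: A/(y−a) contributes A·log|y−a|.

-log(y)/3 - log(y - 4) + 7*log(y - 3)/3 + C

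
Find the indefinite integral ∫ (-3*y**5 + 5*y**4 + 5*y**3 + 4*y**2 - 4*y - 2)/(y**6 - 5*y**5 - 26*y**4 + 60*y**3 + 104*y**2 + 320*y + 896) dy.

-36535*log(y - 7)/15741 + 713*log(y - 4)/1440 + 79*log(y + 2)/432 - 411*log(y + 4)/352 - 803*log(y**2 + 4)/8480 - 81*atan(y/2)/4240 + C

Factor the denominator: (y - 7)*(y - 4)*(y + 2)*(y + 4)*(y**2 + 4).
Partial-fraction decomposition: -(803*y + 162)/(4240*(y**2 + 4)) - 411/(352*(y + 4)) + 79/(432*(y + 2)) + 713/(1440*(y - 4)) - 36535/(15741*(y - 7)).
Integrate each term; A/(y−a) gives A·log|y−a|; the (By+D)/(y²+p²) term gives a log and an atan.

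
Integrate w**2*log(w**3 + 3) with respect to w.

w**3*log(w**3 + 3)/3 - w**3/3 + log(w**3 + 3) + C

Let u = w**3 + 3, so du = (3*w**2) dw.
The integral becomes (1/3)·∫ log(u) du; integrate by parts with u′=log(u), dv′=du.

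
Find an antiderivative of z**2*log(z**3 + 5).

z**3*log(z**3 + 5)/3 - z**3/3 + 5*log(z**3 + 5)/3 + C

Let u = z**3 + 5, so du = (3*z**2) dz.
The integral becomes (1/3)·∫ log(u) du; integrate by parts with u′=log(u), dv′=du.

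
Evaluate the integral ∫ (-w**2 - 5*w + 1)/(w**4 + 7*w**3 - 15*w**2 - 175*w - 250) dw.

Factor the denominator: (w - 5)*(w + 2)*(w + 5)**2.
Partial-fraction decomposition: 163/(900*(w + 5)) + 1/(30*(w + 5)**2) - 1/(9*(w + 2)) - 7/(100*(w - 5)).
Integrate each term; A/(w−a) gives A·log|w−a|; A/(w−a)² gives −A/(w−a).

-7*log(w - 5)/100 - log(w + 2)/9 + 163*log(w + 5)/900 - 1/(30*w + 150) + C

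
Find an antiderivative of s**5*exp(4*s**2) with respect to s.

Let u = s², du = 2s ds; rewrite as (1/2)∫ u^2·exp(4u) du.
Now integrate by parts 2 times.

(8*s**4 - 4*s**2 + 1)*exp(4*s**2)/64 + C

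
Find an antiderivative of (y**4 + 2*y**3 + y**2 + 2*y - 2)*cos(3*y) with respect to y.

y**4*sin(3*y)/3 + 2*y**3*sin(3*y)/3 + 4*y**3*cos(3*y)/9 - y**2*sin(3*y)/9 + 2*y**2*cos(3*y)/3 + 2*y*sin(3*y)/9 - 2*y*cos(3*y)/27 - 52*sin(3*y)/81 + 2*cos(3*y)/27 + C

Use integration by parts with u = y**4 + 2*y**3 + y**2 + 2*y - 2, dv = cos(3*y) dy, so v = sin(3*y)/3.
Apply parts 4 times (tabular method): alternate signs, differentiate u down to 0, integrate dv up.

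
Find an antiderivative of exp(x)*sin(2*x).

Let I denote the integral. Integrate by parts with u = sin(2*x), dv = exp(x) dx, so v = exp(x): I = exp(x)*sin(2*x) − 2·∫ exp(x)*cos(2*x) dx.
Apply parts again with u = cos(2*x), dv = exp(x) dx: ∫ exp(x)*cos(2*x) dx = exp(x)*cos(2*x) + 2·I. Substituting back brings back I: I = exp(x)*sin(2*x) - 2*exp(x)*cos(2*x) − 4·I.
Solving for I: (1 + 4)·I equals the remaining terms, so I = (1/5)·(exp(x)*sin(2*x) - 2*exp(x)*cos(2*x)).

exp(x)*sin(2*x)/5 - 2*exp(x)*cos(2*x)/5 + C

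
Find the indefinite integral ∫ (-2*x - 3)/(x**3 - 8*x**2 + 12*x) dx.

-log(x)/4 - 5*log(x - 6)/8 + 7*log(x - 2)/8 + C

Factor the denominator: x*(x - 6)*(x - 2).
Partial-fraction decomposition: 7/(8*(x - 2)) - 5/(8*(x - 6)) - 1/(4*x).
Integrate each term: A/(x−a) contributes A·log|x−a|.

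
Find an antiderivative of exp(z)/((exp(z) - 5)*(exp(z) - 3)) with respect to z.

Let u = e^z, du = e^z dz.
The integral becomes ∫ du/((u-5)(u-3)); decompose into partial fractions.

log(exp(z) - 5)/2 - log(exp(z) - 3)/2 + C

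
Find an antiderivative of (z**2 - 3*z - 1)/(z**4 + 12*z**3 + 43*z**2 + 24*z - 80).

-log(z - 1)/50 + 163*log(z + 4)/25 - 13*log(z + 5)/2 + 27/(5*z + 20) + C

Factor the denominator: (z - 1)*(z + 4)**2*(z + 5).
Partial-fraction decomposition: -13/(2*(z + 5)) + 163/(25*(z + 4)) - 27/(5*(z + 4)**2) - 1/(50*(z - 1)).
Integrate each term; A/(z−a) gives A·log|z−a|; A/(z−a)² gives −A/(z−a).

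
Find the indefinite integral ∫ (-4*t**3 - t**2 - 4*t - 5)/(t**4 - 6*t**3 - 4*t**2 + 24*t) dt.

-5*log(t)/24 - 929*log(t - 6)/192 + 49*log(t - 2)/32 - 31*log(t + 2)/64 + C

Factor the denominator: t*(t - 6)*(t - 2)*(t + 2).
Partial-fraction decomposition: -31/(64*(t + 2)) + 49/(32*(t - 2)) - 929/(192*(t - 6)) - 5/(24*t).
Integrate each term: A/(t−a) contributes A·log|t−a|.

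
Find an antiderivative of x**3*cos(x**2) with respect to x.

x**2*sin(x**2)/2 + cos(x**2)/2 + C

Let u = x², du = 2x dx; rewrite as (1/2)∫ u^1·cos(1u) du.
Now integrate by parts 1 time.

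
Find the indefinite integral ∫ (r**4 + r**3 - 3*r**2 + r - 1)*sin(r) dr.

-r**4*cos(r) + 4*r**3*sin(r) - r**3*cos(r) + 3*r**2*sin(r) + 15*r**2*cos(r) - 30*r*sin(r) + 5*r*cos(r) - 5*sin(r) - 29*cos(r) + C

Use integration by parts with u = r**4 + r**3 - 3*r**2 + r - 1, dv = sin(r) dr, so v = -cos(r).
Apply parts 4 times (tabular method): alternate signs, differentiate u down to 0, integrate dv up.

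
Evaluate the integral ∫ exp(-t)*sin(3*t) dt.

Let I denote the integral. Integrate by parts with u = sin(3*t), dv = exp(-t) dt, so v = -exp(-t): I = -exp(-t)*sin(3*t) + 3·∫ exp(-t)*cos(3*t) dt.
Apply parts again with u = cos(3*t), dv = exp(-t) dt: ∫ exp(-t)*cos(3*t) dt = -exp(-t)*cos(3*t) − 3·I. Substituting back brings back I: I = -exp(-t)*sin(3*t) - 3*exp(-t)*cos(3*t) − 9·I.
Solving for I: (1 + 9)·I equals the remaining terms, so I = (1/10)·(-exp(-t)*sin(3*t) - 3*exp(-t)*cos(3*t)).

-exp(-t)*sin(3*t)/10 - 3*exp(-t)*cos(3*t)/10 + C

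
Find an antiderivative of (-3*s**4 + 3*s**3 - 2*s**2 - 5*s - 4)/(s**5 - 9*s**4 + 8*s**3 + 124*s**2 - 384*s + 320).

Factor the denominator: (s - 5)*(s - 4)*(s - 2)**2*(s + 4).
Partial-fraction decomposition: -61/(162*(s + 4)) - 311/(108*(s - 2)) - 23/(18*(s - 2)**2) + 79/(4*(s - 4)) - 1579/(81*(s - 5)).
Integrate each term; A/(s−a) gives A·log|s−a|; A/(s−a)² gives −A/(s−a).

-1579*log(s - 5)/81 + 79*log(s - 4)/4 - 311*log(s - 2)/108 - 61*log(s + 4)/162 + 23/(18*s - 36) + C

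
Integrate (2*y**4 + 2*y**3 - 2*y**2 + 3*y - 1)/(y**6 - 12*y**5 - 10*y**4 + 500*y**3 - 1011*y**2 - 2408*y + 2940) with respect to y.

-188479*log(y - 7)/164268 + 183*log(y - 5)/154 - log(y - 1)/756 + log(y + 2)/6804 - 2069*log(y + 6)/52052 - 2705/(702*y - 4914) + C

Factor the denominator: (y - 7)**2*(y - 5)*(y - 1)*(y + 2)*(y + 6).
Partial-fraction decomposition: -2069/(52052*(y + 6)) + 1/(6804*(y + 2)) - 1/(756*(y - 1)) + 183/(154*(y - 5)) - 188479/(164268*(y - 7)) + 2705/(702*(y - 7)**2).
Integrate each term; A/(y−a) gives A·log|y−a|; A/(y−a)² gives −A/(y−a).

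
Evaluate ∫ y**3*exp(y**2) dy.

Let u = y², du = 2y dy; rewrite as (1/2)∫ u^1·exp(1u) du.
Now integrate by parts 1 time.

(y**2 - 1)*exp(y**2)/2 + C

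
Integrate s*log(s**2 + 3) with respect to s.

s**2*log(s**2 + 3)/2 - s**2/2 + 3*log(s**2 + 3)/2 + C

Let u = s**2 + 3, so du = (2*s) ds.
The integral becomes (1/2)·∫ log(u) du; integrate by parts with u′=log(u), dv′=du.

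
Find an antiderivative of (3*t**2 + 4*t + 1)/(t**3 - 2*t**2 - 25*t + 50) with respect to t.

Factor the denominator: (t - 5)*(t - 2)*(t + 5).
Partial-fraction decomposition: 4/(5*(t + 5)) - 1/(t - 2) + 16/(5*(t - 5)).
Integrate each term: A/(t−a) contributes A·log|t−a|.

16*log(t - 5)/5 - log(t - 2) + 4*log(t + 5)/5 + C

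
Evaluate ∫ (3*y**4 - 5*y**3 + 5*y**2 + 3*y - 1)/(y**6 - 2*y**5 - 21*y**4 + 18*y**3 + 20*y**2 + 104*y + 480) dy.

Factor the denominator: (y - 5)*(y - 3)*(y + 2)*(y + 4)*(y**2 + 4).
Partial-fraction decomposition: (451*y + 950)/(6032*(y**2 + 4)) - 11/(24*(y + 4)) + 101/(560*(y + 2)) - 23/(130*(y - 3)) + 463/(1218*(y - 5)).
Integrate each term; A/(y−a) gives A·log|y−a|; the (By+D)/(y²+p²) term gives a log and an atan.

463*log(y - 5)/1218 - 23*log(y - 3)/130 + 101*log(y + 2)/560 - 11*log(y + 4)/24 + 451*log(y**2 + 4)/12064 + 475*atan(y/2)/6032 + C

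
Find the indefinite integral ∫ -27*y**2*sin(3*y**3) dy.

Let u = 3*y**3, so du = (9*y**2) dy.
Rewriting, the integral becomes -3·∫ sin(u) du = -3·-cos(u).
Substituting back, u = 3*y**3.

3*cos(3*y**3) + C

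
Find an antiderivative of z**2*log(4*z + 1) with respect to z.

Use integration by parts with u = log(4*z + 1), dv = z**2 dz.
Then du = 4/(4*z + 1) dz and v = z**3/3.

z**3*log(4*z + 1)/3 - z**3/9 + z**2/24 - z/48 + log(4*z + 1)/192 + C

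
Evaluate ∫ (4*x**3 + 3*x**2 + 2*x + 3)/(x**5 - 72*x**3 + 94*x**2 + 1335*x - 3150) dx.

-709*log(x - 5)/2904 + 2*log(x - 3)/5 + 85*log(x + 6)/121 - 103*log(x + 7)/120 - 49/(22*x - 110) + C

Factor the denominator: (x - 5)**2*(x - 3)*(x + 6)*(x + 7).
Partial-fraction decomposition: -103/(120*(x + 7)) + 85/(121*(x + 6)) + 2/(5*(x - 3)) - 709/(2904*(x - 5)) + 49/(22*(x - 5)**2).
Integrate each term; A/(x−a) gives A·log|x−a|; A/(x−a)² gives −A/(x−a).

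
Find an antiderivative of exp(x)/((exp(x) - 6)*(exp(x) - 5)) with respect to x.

Let u = e^x, du = e^x dx.
The integral becomes ∫ du/((u-6)(u-5)); decompose into partial fractions.

log(exp(x) - 6) - log(exp(x) - 5) + C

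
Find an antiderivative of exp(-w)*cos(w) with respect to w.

Let I denote the integral. Integrate by parts with u = cos(w), dv = exp(-w) dw, so v = -exp(-w): I = -exp(-w)*cos(w) − ∫ exp(-w)*sin(w) dw.
Apply parts again with u = sin(w), dv = exp(-w) dw: ∫ exp(-w)*sin(w) dw = -exp(-w)*sin(w) + I. Substituting back brings back I: I = exp(-w)*sin(w) - exp(-w)*cos(w) − I.
Solving for I: (1 + 1)·I equals the remaining terms, so I = (1/2)·(exp(-w)*sin(w) - exp(-w)*cos(w)).

exp(-w)*sin(w)/2 - exp(-w)*cos(w)/2 + C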